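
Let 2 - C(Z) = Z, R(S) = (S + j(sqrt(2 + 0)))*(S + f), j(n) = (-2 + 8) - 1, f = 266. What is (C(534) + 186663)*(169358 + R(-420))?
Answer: 43418406108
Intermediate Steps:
j(n) = 5 (j(n) = 6 - 1 = 5)
R(S) = (5 + S)*(266 + S) (R(S) = (S + 5)*(S + 266) = (5 + S)*(266 + S))
C(Z) = 2 - Z
(C(534) + 186663)*(169358 + R(-420)) = ((2 - 1*534) + 186663)*(169358 + (1330 + (-420)**2 + 271*(-420))) = ((2 - 534) + 186663)*(169358 + (1330 + 176400 - 113820)) = (-532 + 186663)*(169358 + 63910) = 186131*233268 = 43418406108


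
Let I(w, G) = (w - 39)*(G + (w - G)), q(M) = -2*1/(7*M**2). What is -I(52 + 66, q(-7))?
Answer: -9322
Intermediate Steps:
q(M) = -2/(7*M**2)
I(w, G) = w*(-39 + w) (I(w, G) = (-39 + w)*w = w*(-39 + w))
-I(52 + 66, q(-7)) = -(52 + 66)*(-39 + (52 + 66)) = -118*(-39 + 118) = -118*79 = -1*9322 = -9322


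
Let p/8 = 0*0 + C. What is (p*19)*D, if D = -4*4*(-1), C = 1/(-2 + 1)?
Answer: -2432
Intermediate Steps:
C = -1 (C = 1/(-1) = -1)
p = -8 (p = 8*(0*0 - 1) = 8*(0 - 1) = 8*(-1) = -8)
D = 16 (D = -16*(-1) = 16)
(p*19)*D = -8*19*16 = -152*16 = -2432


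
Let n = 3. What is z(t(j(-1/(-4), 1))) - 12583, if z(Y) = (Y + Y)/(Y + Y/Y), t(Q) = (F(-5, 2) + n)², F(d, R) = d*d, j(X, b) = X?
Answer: -9876087/785 ≈ -12581.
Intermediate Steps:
F(d, R) = d²
t(Q) = 784 (t(Q) = ((-5)² + 3)² = (25 + 3)² = 28² = 784)
z(Y) = 2*Y/(1 + Y) (z(Y) = (2*Y)/(Y + 1) = (2*Y)/(1 + Y) = 2*Y/(1 + Y))
z(t(j(-1/(-4), 1))) - 12583 = 2*784/(1 + 784) - 12583 = 2*784/785 - 12583 = 2*784*(1/785) - 12583 = 1568/785 - 12583 = -9876087/785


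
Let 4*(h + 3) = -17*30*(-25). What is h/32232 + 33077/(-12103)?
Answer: -685063907/260069264 ≈ -2.6342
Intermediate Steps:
h = 6369/2 (h = -3 + (-17*30*(-25))/4 = -3 + (-510*(-25))/4 = -3 + (1/4)*12750 = -3 + 6375/2 = 6369/2 ≈ 3184.5)
h/32232 + 33077/(-12103) = (6369/2)/32232 + 33077/(-12103) = (6369/2)*(1/32232) + 33077*(-1/12103) = 2123/21488 - 33077/12103 = -685063907/260069264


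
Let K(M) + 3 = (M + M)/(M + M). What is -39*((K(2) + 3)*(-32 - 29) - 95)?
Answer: 6084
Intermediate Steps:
K(M) = -2 (K(M) = -3 + (M + M)/(M + M) = -3 + (2*M)/((2*M)) = -3 + (2*M)*(1/(2*M)) = -3 + 1 = -2)
-39*((K(2) + 3)*(-32 - 29) - 95) = -39*((-2 + 3)*(-32 - 29) - 95) = -39*(1*(-61) - 95) = -39*(-61 - 95) = -39*(-156) = 6084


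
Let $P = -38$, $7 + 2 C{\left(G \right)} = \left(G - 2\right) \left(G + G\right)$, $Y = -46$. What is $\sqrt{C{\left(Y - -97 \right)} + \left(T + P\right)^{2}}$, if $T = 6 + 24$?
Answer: $\frac{\sqrt{10238}}{2} \approx 50.591$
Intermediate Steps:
$C{\left(G \right)} = - \frac{7}{2} + G \left(-2 + G\right)$ ($C{\left(G \right)} = - \frac{7}{2} + \frac{\left(G - 2\right) \left(G + G\right)}{2} = - \frac{7}{2} + \frac{\left(-2 + G\right) 2 G}{2} = - \frac{7}{2} + \frac{2 G \left(-2 + G\right)}{2} = - \frac{7}{2} + G \left(-2 + G\right)$)
$T = 30$
$\sqrt{C{\left(Y - -97 \right)} + \left(T + P\right)^{2}} = \sqrt{\left(- \frac{7}{2} + \left(-46 - -97\right)^{2} - 2 \left(-46 - -97\right)\right) + \left(30 - 38\right)^{2}} = \sqrt{\left(- \frac{7}{2} + \left(-46 + 97\right)^{2} - 2 \left(-46 + 97\right)\right) + \left(-8\right)^{2}} = \sqrt{\left(- \frac{7}{2} + 51^{2} - 102\right) + 64} = \sqrt{\left(- \frac{7}{2} + 2601 - 102\right) + 64} = \sqrt{\frac{4991}{2} + 64} = \sqrt{\frac{5119}{2}} = \frac{\sqrt{10238}}{2}$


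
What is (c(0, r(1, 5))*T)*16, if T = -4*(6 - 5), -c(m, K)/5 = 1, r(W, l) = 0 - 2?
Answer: 320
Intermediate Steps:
r(W, l) = -2
c(m, K) = -5 (c(m, K) = -5*1 = -5)
T = -4 (T = -4*1 = -4)
(c(0, r(1, 5))*T)*16 = -5*(-4)*16 = 20*16 = 320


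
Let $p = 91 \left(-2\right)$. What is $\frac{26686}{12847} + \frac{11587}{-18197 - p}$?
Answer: $\frac{331890101}{231438705} \approx 1.434$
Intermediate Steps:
$p = -182$
$\frac{26686}{12847} + \frac{11587}{-18197 - p} = \frac{26686}{12847} + \frac{11587}{-18197 - -182} = 26686 \cdot \frac{1}{12847} + \frac{11587}{-18197 + 182} = \frac{26686}{12847} + \frac{11587}{-18015} = \frac{26686}{12847} + 11587 \left(- \frac{1}{18015}\right) = \frac{26686}{12847} - \frac{11587}{18015} = \frac{331890101}{231438705}$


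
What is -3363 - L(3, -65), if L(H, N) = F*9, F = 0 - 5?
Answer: -3318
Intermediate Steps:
F = -5
L(H, N) = -45 (L(H, N) = -5*9 = -45)
-3363 - L(3, -65) = -3363 - 1*(-45) = -3363 + 45 = -3318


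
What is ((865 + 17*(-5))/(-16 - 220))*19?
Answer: -3705/59 ≈ -62.797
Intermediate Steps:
((865 + 17*(-5))/(-16 - 220))*19 = ((865 - 85)/(-236))*19 = (780*(-1/236))*19 = -195/59*19 = -3705/59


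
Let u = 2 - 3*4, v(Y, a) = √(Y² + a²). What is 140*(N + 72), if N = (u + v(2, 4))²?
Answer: 26880 - 5600*√5 ≈ 14358.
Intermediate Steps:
u = -10 (u = 2 - 12 = -10)
N = (-10 + 2*√5)² (N = (-10 + √(2² + 4²))² = (-10 + √(4 + 16))² = (-10 + √20)² = (-10 + 2*√5)² ≈ 30.557)
140*(N + 72) = 140*((120 - 40*√5) + 72) = 140*(192 - 40*√5) = 26880 - 5600*√5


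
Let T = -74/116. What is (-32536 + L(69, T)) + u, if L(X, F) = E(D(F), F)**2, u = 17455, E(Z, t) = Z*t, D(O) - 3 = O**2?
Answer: -573934127916815/38068692544 ≈ -15076.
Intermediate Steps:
D(O) = 3 + O**2
T = -37/58 (T = -74*1/116 = -37/58 ≈ -0.63793)
L(X, F) = F**2*(3 + F**2)**2 (L(X, F) = ((3 + F**2)*F)**2 = (F*(3 + F**2))**2 = F**2*(3 + F**2)**2)
(-32536 + L(69, T)) + u = (-32536 + (-37/58)**2*(3 + (-37/58)**2)**2) + 17455 = (-32536 + 1369*(3 + 1369/3364)**2/3364) + 17455 = (-32536 + 1369*(11461/3364)**2/3364) + 17455 = (-32536 + (1369/3364)*(131354521/11316496)) + 17455 = (-32536 + 179824339249/38068692544) + 17455 = -1238423156272335/38068692544 + 17455 = -573934127916815/38068692544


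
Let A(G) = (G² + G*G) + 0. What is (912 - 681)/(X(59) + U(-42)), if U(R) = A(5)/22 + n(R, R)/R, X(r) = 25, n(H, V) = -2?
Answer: 53361/6311 ≈ 8.4552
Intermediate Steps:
A(G) = 2*G² (A(G) = (G² + G²) + 0 = 2*G² + 0 = 2*G²)
U(R) = 25/11 - 2/R (U(R) = (2*5²)/22 - 2/R = (2*25)*(1/22) - 2/R = 50*(1/22) - 2/R = 25/11 - 2/R)
(912 - 681)/(X(59) + U(-42)) = (912 - 681)/(25 + (25/11 - 2/(-42))) = 231/(25 + (25/11 - 2*(-1/42))) = 231/(25 + (25/11 + 1/21)) = 231/(25 + 536/231) = 231/(6311/231) = 231*(231/6311) = 53361/6311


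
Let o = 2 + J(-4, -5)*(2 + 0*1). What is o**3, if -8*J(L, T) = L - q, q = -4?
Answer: 8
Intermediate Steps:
J(L, T) = -1/2 - L/8 (J(L, T) = -(L - 1*(-4))/8 = -(L + 4)/8 = -(4 + L)/8 = -1/2 - L/8)
o = 2 (o = 2 + (-1/2 - 1/8*(-4))*(2 + 0*1) = 2 + (-1/2 + 1/2)*(2 + 0) = 2 + 0*2 = 2 + 0 = 2)
o**3 = 2**3 = 8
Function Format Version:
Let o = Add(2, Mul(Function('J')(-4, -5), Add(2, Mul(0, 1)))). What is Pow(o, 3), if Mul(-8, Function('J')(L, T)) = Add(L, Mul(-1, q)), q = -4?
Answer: 8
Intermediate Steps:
Function('J')(L, T) = Add(Rational(-1, 2), Mul(Rational(-1, 8), L)) (Function('J')(L, T) = Mul(Rational(-1, 8), Add(L, Mul(-1, -4))) = Mul(Rational(-1, 8), Add(L, 4)) = Mul(Rational(-1, 8), Add(4, L)) = Add(Rational(-1, 2), Mul(Rational(-1, 8), L)))
o = 2 (o = Add(2, Mul(Add(Rational(-1, 2), Mul(Rational(-1, 8), -4)), Add(2, Mul(0, 1)))) = Add(2, Mul(Add(Rational(-1, 2), Rational(1, 2)), Add(2, 0))) = Add(2, Mul(0, 2)) = Add(2, 0) = 2)
Pow(o, 3) = Pow(2, 3) = 8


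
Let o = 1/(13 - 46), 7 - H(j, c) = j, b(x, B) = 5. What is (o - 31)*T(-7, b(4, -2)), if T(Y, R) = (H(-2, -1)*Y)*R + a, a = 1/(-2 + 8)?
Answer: 967168/99 ≈ 9769.4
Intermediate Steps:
H(j, c) = 7 - j
a = ⅙ (a = 1/6 = ⅙ ≈ 0.16667)
T(Y, R) = ⅙ + 9*R*Y (T(Y, R) = ((7 - 1*(-2))*Y)*R + ⅙ = ((7 + 2)*Y)*R + ⅙ = (9*Y)*R + ⅙ = 9*R*Y + ⅙ = ⅙ + 9*R*Y)
o = -1/33 (o = 1/(-33) = -1/33 ≈ -0.030303)
(o - 31)*T(-7, b(4, -2)) = (-1/33 - 31)*(⅙ + 9*5*(-7)) = -1024*(⅙ - 315)/33 = -1024/33*(-1889/6) = 967168/99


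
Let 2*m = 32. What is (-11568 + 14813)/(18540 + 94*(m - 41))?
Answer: 649/3238 ≈ 0.20043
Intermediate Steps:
m = 16 (m = (1/2)*32 = 16)
(-11568 + 14813)/(18540 + 94*(m - 41)) = (-11568 + 14813)/(18540 + 94*(16 - 41)) = 3245/(18540 + 94*(-25)) = 3245/(18540 - 2350) = 3245/16190 = 3245*(1/16190) = 649/3238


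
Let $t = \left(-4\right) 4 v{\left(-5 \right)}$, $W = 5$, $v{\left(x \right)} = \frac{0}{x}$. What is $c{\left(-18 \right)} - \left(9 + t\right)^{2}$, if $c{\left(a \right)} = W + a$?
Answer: $-94$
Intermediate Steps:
$v{\left(x \right)} = 0$
$t = 0$ ($t = \left(-4\right) 4 \cdot 0 = \left(-16\right) 0 = 0$)
$c{\left(a \right)} = 5 + a$
$c{\left(-18 \right)} - \left(9 + t\right)^{2} = \left(5 - 18\right) - \left(9 + 0\right)^{2} = -13 - 9^{2} = -13 - 81 = -94$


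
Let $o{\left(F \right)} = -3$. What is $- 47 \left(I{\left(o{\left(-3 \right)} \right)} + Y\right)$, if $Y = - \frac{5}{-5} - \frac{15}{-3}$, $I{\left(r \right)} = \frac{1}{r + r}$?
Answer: $- \frac{1645}{6} \approx -274.17$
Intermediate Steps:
$I{\left(r \right)} = \frac{1}{2 r}$
$Y = 6$ ($Y = \left(-5\right) \left(- \frac{1}{5}\right) - -5 = 1 + 5 = 6$)
$- 47 \left(I{\left(o{\left(-3 \right)} \right)} + Y\right) = - 47 \left(\frac{1}{2 \left(-3\right)} + 6\right) = - 47 \left(\frac{1}{2} \left(- \frac{1}{3}\right) + 6\right) = - 47 \left(- \frac{1}{6} + 6\right) = \left(-47\right) \frac{35}{6} = - \frac{1645}{6}$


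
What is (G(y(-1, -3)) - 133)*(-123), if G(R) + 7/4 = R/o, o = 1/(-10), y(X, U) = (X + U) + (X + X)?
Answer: 36777/4 ≈ 9194.3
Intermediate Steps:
y(X, U) = U + 3*X (y(X, U) = (U + X) + 2*X = U + 3*X)
o = -1/10 ≈ -0.10000
G(R) = -7/4 - 10*R (G(R) = -7/4 + R/(-1/10) = -7/4 + R*(-10) = -7/4 - 10*R)
(G(y(-1, -3)) - 133)*(-123) = ((-7/4 - 10*(-3 + 3*(-1))) - 133)*(-123) = ((-7/4 - 10*(-3 - 3)) - 133)*(-123) = ((-7/4 - 10*(-6)) - 133)*(-123) = ((-7/4 + 60) - 133)*(-123) = (233/4 - 133)*(-123) = -299/4*(-123) = 36777/4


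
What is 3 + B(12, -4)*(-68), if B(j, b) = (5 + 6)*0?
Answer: 3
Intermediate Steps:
B(j, b) = 0 (B(j, b) = 11*0 = 0)
3 + B(12, -4)*(-68) = 3 + 0*(-68) = 3 + 0 = 3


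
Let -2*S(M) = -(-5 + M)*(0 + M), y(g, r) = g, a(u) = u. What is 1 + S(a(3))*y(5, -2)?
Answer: -14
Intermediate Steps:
S(M) = M*(-5 + M)/2 (S(M) = -(-1)*(-5 + M)*(0 + M)/2 = -(-1)*(-5 + M)*M/2 = -(-1)*M*(-5 + M)/2 = M*(-5 + M)/2)
1 + S(a(3))*y(5, -2) = 1 + ((½)*3*(-5 + 3))*5 = 1 + ((½)*3*(-2))*5 = 1 - 3*5 = 1 - 15 = -14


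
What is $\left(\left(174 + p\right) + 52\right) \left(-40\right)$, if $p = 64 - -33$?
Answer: $-12920$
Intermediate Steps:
$p = 97$ ($p = 64 + 33 = 97$)
$\left(\left(174 + p\right) + 52\right) \left(-40\right) = \left(\left(174 + 97\right) + 52\right) \left(-40\right) = \left(271 + 52\right) \left(-40\right) = 323 \left(-40\right) = -12920$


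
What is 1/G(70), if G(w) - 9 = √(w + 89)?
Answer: -3/26 + √159/78 ≈ 0.046276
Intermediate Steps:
G(w) = 9 + √(89 + w) (G(w) = 9 + √(w + 89) = 9 + √(89 + w))
1/G(70) = 1/(9 + √(89 + 70)) = 1/(9 + √159)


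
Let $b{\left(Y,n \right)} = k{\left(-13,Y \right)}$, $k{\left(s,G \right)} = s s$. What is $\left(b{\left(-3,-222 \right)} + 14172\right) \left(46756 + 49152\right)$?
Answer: $1375416628$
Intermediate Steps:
$k{\left(s,G \right)} = s^{2}$
$b{\left(Y,n \right)} = 169$ ($b{\left(Y,n \right)} = \left(-13\right)^{2} = 169$)
$\left(b{\left(-3,-222 \right)} + 14172\right) \left(46756 + 49152\right) = \left(169 + 14172\right) \left(46756 + 49152\right) = 14341 \cdot 95908 = 1375416628$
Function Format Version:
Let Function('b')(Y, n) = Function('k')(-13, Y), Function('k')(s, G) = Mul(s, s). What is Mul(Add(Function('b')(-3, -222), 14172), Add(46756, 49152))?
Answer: 1375416628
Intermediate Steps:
Function('k')(s, G) = Pow(s, 2)
Function('b')(Y, n) = 169 (Function('b')(Y, n) = Pow(-13, 2) = 169)
Mul(Add(Function('b')(-3, -222), 14172), Add(46756, 49152)) = Mul(Add(169, 14172), Add(46756, 49152)) = Mul(14341, 95908) = 1375416628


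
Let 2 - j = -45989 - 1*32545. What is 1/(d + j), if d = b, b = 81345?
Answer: 1/159881 ≈ 6.2547e-6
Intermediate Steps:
j = 78536 (j = 2 - (-45989 - 1*32545) = 2 - (-45989 - 32545) = 2 - 1*(-78534) = 2 + 78534 = 78536)
d = 81345
1/(d + j) = 1/(81345 + 78536) = 1/159881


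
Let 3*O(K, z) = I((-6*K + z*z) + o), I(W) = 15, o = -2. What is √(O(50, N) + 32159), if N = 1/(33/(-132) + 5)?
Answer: 2*√8041 ≈ 179.34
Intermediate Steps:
N = 4/19 (N = 1/(33*(-1/132) + 5) = 1/(-¼ + 5) = 1/(19/4) = 4/19 ≈ 0.21053)
O(K, z) = 5 (O(K, z) = (⅓)*15 = 5)
√(O(50, N) + 32159) = √(5 + 32159) = √32164 = 2*√8041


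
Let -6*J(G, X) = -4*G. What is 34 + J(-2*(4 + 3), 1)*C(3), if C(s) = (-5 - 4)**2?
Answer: -722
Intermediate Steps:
C(s) = 81 (C(s) = (-9)**2 = 81)
J(G, X) = 2*G/3 (J(G, X) = -(-2)*G/3 = 2*G/3)
34 + J(-2*(4 + 3), 1)*C(3) = 34 + (2*(-2*(4 + 3))/3)*81 = 34 + (2*(-2*7)/3)*81 = 34 + ((2/3)*(-14))*81 = 34 - 28/3*81 = 34 - 756 = -722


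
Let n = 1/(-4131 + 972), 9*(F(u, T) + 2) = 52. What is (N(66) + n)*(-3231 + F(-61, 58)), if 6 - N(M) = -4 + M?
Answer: 5138205725/28431 ≈ 1.8073e+5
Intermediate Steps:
F(u, T) = 34/9 (F(u, T) = -2 + (⅑)*52 = -2 + 52/9 = 34/9)
N(M) = 10 - M (N(M) = 6 - (-4 + M) = 6 + (4 - M) = 10 - M)
n = -1/3159 (n = 1/(-3159) = -1/3159 ≈ -0.00031656)
(N(66) + n)*(-3231 + F(-61, 58)) = ((10 - 1*66) - 1/3159)*(-3231 + 34/9) = ((10 - 66) - 1/3159)*(-29045/9) = (-56 - 1/3159)*(-29045/9) = -176905/3159*(-29045/9) = 5138205725/28431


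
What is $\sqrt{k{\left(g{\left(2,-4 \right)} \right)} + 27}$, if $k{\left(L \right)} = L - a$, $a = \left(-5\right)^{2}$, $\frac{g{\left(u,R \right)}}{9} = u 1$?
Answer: $2 \sqrt{5} \approx 4.4721$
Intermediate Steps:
$g{\left(u,R \right)} = 9 u$ ($g{\left(u,R \right)} = 9 u 1 = 9 u$)
$a = 25$
$k{\left(L \right)} = -25 + L$ ($k{\left(L \right)} = L - 25 = -25 + L$)
$\sqrt{k{\left(g{\left(2,-4 \right)} \right)} + 27} = \sqrt{\left(-25 + 9 \cdot 2\right) + 27} = \sqrt{\left(-25 + 18\right) + 27} = \sqrt{-7 + 27} = \sqrt{20} = 2 \sqrt{5}$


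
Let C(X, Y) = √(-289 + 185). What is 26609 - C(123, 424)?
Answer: 26609 - 2*I*√26 ≈ 26609.0 - 10.198*I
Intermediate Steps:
C(X, Y) = 2*I*√26 (C(X, Y) = √(-104) = 2*I*√26)
26609 - C(123, 424) = 26609 - 2*I*√26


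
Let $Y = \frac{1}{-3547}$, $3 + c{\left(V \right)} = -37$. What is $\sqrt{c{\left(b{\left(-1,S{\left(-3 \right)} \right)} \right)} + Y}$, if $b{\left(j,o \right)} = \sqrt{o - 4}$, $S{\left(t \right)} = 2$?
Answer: $\frac{i \sqrt{503251907}}{3547} \approx 6.3246 i$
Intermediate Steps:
$b{\left(j,o \right)} = \sqrt{-4 + o}$
$c{\left(V \right)} = -40$ ($c{\left(V \right)} = -3 - 37 = -40$)
$Y = - \frac{1}{3547} \approx -0.00028193$
$\sqrt{c{\left(b{\left(-1,S{\left(-3 \right)} \right)} \right)} + Y} = \sqrt{-40 - \frac{1}{3547}} = \sqrt{- \frac{141881}{3547}} = \frac{i \sqrt{503251907}}{3547}$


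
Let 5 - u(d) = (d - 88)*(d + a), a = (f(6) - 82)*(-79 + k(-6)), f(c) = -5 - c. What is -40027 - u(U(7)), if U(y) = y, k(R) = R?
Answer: -680904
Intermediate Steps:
a = 7905 (a = ((-5 - 1*6) - 82)*(-79 - 6) = ((-5 - 6) - 82)*(-85) = (-11 - 82)*(-85) = -93*(-85) = 7905)
u(d) = 5 - (-88 + d)*(7905 + d) (u(d) = 5 - (d - 88)*(d + 7905) = 5 - (-88 + d)*(7905 + d))
-40027 - u(U(7)) = -40027 - (695645 - 1*7**2 - 7817*7) = -40027 - (695645 - 1*49 - 54719) = -40027 - (695645 - 49 - 54719) = -40027 - 1*640877 = -40027 - 640877 = -680904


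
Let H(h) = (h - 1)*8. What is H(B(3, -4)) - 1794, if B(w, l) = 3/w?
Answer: -1794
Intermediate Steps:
H(h) = -8 + 8*h (H(h) = (-1 + h)*8 = -8 + 8*h)
H(B(3, -4)) - 1794 = (-8 + 8*(3/3)) - 1794 = (-8 + 8*(3*(⅓))) - 1794 = (-8 + 8*1) - 1794 = (-8 + 8) - 1794 = 0 - 1794 = -1794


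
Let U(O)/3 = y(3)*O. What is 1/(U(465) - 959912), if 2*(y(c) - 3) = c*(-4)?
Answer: -1/964097 ≈ -1.0372e-6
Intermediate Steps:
y(c) = 3 - 2*c (y(c) = 3 + (c*(-4))/2 = 3 + (-4*c)/2 = 3 - 2*c)
U(O) = -9*O (U(O) = 3*((3 - 2*3)*O) = 3*((3 - 6)*O) = 3*(-3*O) = -9*O)
1/(U(465) - 959912) = 1/(-9*465 - 959912) = 1/(-4185 - 959912) = 1/(-964097) = -1/964097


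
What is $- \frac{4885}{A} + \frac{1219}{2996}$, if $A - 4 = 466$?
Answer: $- \frac{1406253}{140812} \approx -9.9867$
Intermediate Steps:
$A = 470$ ($A = 4 + 466 = 470$)
$- \frac{4885}{A} + \frac{1219}{2996} = - \frac{4885}{470} + \frac{1219}{2996} = \left(-4885\right) \frac{1}{470} + 1219 \cdot \frac{1}{2996} = - \frac{977}{94} + \frac{1219}{2996} = - \frac{1406253}{140812}$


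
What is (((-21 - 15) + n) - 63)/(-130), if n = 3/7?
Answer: 69/91 ≈ 0.75824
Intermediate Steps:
n = 3/7 (n = 3*(⅐) = 3/7 ≈ 0.42857)
(((-21 - 15) + n) - 63)/(-130) = (((-21 - 15) + 3/7) - 63)/(-130) = -((-36 + 3/7) - 63)/130 = -(-249/7 - 63)/130 = -1/130*(-690/7) = 69/91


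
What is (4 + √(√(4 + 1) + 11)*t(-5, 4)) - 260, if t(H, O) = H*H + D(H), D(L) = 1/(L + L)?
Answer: -256 + 249*√(11 + √5)/10 ≈ -165.41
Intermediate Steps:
D(L) = 1/(2*L)
t(H, O) = H² + 1/(2*H) (t(H, O) = H*H + 1/(2*H) = H² + 1/(2*H))
(4 + √(√(4 + 1) + 11)*t(-5, 4)) - 260 = (4 + √(√(4 + 1) + 11)*((½ + (-5)³)/(-5))) - 260 = (4 + √(√5 + 11)*(-(½ - 125)/5)) - 260 = (4 + √(11 + √5)*(-⅕*(-249/2))) - 260 = (4 + √(11 + √5)*(249/10)) - 260 = (4 + 249*√(11 + √5)/10) - 260 = -256 + 249*√(11 + √5)/10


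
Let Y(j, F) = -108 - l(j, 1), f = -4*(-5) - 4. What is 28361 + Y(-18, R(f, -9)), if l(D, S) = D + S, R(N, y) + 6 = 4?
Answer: 28270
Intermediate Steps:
f = 16 (f = 20 - 4 = 16)
R(N, y) = -2 (R(N, y) = -6 + 4 = -2)
Y(j, F) = -109 - j (Y(j, F) = -108 - (j + 1) = -108 - (1 + j) = -108 + (-1 - j) = -109 - j)
28361 + Y(-18, R(f, -9)) = 28361 + (-109 - 1*(-18)) = 28361 + (-109 + 18) = 28361 - 91 = 28270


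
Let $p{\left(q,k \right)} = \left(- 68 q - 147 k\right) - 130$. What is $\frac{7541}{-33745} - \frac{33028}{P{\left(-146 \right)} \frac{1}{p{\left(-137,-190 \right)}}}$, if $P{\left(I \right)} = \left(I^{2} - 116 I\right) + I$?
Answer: $- \frac{2298176535617}{71438165} \approx -32170.0$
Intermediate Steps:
$p{\left(q,k \right)} = -130 - 147 k - 68 q$ ($p{\left(q,k \right)} = \left(- 147 k - 68 q\right) - 130 = -130 - 147 k - 68 q$)
$P{\left(I \right)} = I^{2} - 115 I$
$\frac{7541}{-33745} - \frac{33028}{P{\left(-146 \right)} \frac{1}{p{\left(-137,-190 \right)}}} = \frac{7541}{-33745} - \frac{33028}{- 146 \left(-115 - 146\right) \frac{1}{-130 - -27930 - -9316}} = 7541 \left(- \frac{1}{33745}\right) - \frac{33028}{\left(-146\right) \left(-261\right) \frac{1}{-130 + 27930 + 9316}} = - \frac{7541}{33745} - \frac{33028}{38106 \cdot \frac{1}{37116}} = - \frac{7541}{33745} - \frac{33028}{\frac{2117}{2062}} = - \frac{7541}{33745} - \frac{68103736}{2117} = - \frac{2298176535617}{71438165}$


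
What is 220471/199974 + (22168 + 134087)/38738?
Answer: 9946885742/1936648203 ≈ 5.1361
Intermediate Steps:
220471/199974 + (22168 + 134087)/38738 = 220471*(1/199974) + 156255*(1/38738) = 220471/199974 + 156255/38738 = 9946885742/1936648203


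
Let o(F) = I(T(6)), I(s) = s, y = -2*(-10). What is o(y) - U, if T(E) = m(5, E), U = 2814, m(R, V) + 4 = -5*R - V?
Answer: -2849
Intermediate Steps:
y = 20
m(R, V) = -4 - V - 5*R (m(R, V) = -4 + (-5*R - V) = -4 + (-V - 5*R) = -4 - V - 5*R)
T(E) = -29 - E (T(E) = -4 - E - 5*5 = -4 - E - 25 = -29 - E)
o(F) = -35 (o(F) = -29 - 1*6 = -29 - 6 = -35)
o(y) - U = -35 - 1*2814 = -35 - 2814 = -2849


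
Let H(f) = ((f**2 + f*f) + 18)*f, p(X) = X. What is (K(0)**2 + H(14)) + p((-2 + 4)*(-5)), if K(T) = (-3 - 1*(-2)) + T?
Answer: 5731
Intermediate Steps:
K(T) = -1 + T (K(T) = (-3 + 2) + T = -1 + T)
H(f) = f*(18 + 2*f**2) (H(f) = ((f**2 + f**2) + 18)*f = (2*f**2 + 18)*f = (18 + 2*f**2)*f = f*(18 + 2*f**2))
(K(0)**2 + H(14)) + p((-2 + 4)*(-5)) = ((-1 + 0)**2 + 2*14*(9 + 14**2)) + (-2 + 4)*(-5) = ((-1)**2 + 2*14*(9 + 196)) + 2*(-5) = (1 + 2*14*205) - 10 = (1 + 5740) - 10 = 5741 - 10 = 5731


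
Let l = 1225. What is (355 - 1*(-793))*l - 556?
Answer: 1405744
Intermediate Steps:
(355 - 1*(-793))*l - 556 = (355 - 1*(-793))*1225 - 556 = (355 + 793)*1225 - 556 = 1148*1225 - 556 = 1406300 - 556 = 1405744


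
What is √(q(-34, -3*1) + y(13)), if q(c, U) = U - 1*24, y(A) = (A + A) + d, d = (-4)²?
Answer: √15 ≈ 3.8730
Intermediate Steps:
d = 16
y(A) = 16 + 2*A (y(A) = (A + A) + 16 = 2*A + 16 = 16 + 2*A)
q(c, U) = -24 + U (q(c, U) = U - 24 = -24 + U)
√(q(-34, -3*1) + y(13)) = √((-24 - 3*1) + (16 + 2*13)) = √((-24 - 3) + (16 + 26)) = √(-27 + 42) = √15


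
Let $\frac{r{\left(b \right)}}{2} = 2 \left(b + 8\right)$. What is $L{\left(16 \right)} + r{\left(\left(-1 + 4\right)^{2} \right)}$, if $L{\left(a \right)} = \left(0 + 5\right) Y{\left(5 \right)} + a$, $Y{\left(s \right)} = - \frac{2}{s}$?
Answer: $82$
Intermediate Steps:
$L{\left(a \right)} = -2 + a$ ($L{\left(a \right)} = \left(0 + 5\right) \left(- \frac{2}{5}\right) + a = 5 \left(\left(-2\right) \frac{1}{5}\right) + a = 5 \left(- \frac{2}{5}\right) + a = -2 + a$)
$r{\left(b \right)} = 32 + 4 b$ ($r{\left(b \right)} = 2 \cdot 2 \left(b + 8\right) = 2 \cdot 2 \left(8 + b\right) = 2 \left(16 + 2 b\right) = 32 + 4 b$)
$L{\left(16 \right)} + r{\left(\left(-1 + 4\right)^{2} \right)} = \left(-2 + 16\right) + \left(32 + 4 \left(-1 + 4\right)^{2}\right) = 14 + \left(32 + 4 \cdot 3^{2}\right) = 14 + \left(32 + 4 \cdot 9\right) = 14 + \left(32 + 36\right) = 14 + 68 = 82$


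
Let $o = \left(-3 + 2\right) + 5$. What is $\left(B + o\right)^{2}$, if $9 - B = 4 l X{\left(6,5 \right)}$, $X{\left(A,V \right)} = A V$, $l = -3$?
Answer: $139129$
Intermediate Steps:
$o = 4$ ($o = -1 + 5 = 4$)
$B = 369$ ($B = 9 - 4 \left(-3\right) 6 \cdot 5 = 9 - \left(-12\right) 30 = 9 - -360 = 9 + 360 = 369$)
$\left(B + o\right)^{2} = \left(369 + 4\right)^{2} = 373^{2} = 139129$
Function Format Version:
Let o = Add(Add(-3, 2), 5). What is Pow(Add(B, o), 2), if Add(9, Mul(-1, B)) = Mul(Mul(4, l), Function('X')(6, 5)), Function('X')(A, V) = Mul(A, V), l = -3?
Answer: 139129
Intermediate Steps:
o = 4 (o = Add(-1, 5) = 4)
B = 369 (B = Add(9, Mul(-1, Mul(Mul(4, -3), Mul(6, 5)))) = Add(9, Mul(-1, Mul(-12, 30))) = Add(9, Mul(-1, -360)) = Add(9, 360) = 369)
Pow(Add(B, o), 2) = Pow(Add(369, 4), 2) = Pow(373, 2) = 139129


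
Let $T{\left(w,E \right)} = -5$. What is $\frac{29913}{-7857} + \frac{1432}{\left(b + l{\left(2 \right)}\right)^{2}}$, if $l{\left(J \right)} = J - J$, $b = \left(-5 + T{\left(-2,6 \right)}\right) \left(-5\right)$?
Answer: $- \frac{5294273}{1636875} \approx -3.2344$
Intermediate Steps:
$b = 50$ ($b = \left(-5 - 5\right) \left(-5\right) = \left(-10\right) \left(-5\right) = 50$)
$l{\left(J \right)} = 0$
$\frac{29913}{-7857} + \frac{1432}{\left(b + l{\left(2 \right)}\right)^{2}} = \frac{29913}{-7857} + \frac{1432}{\left(50 + 0\right)^{2}} = 29913 \left(- \frac{1}{7857}\right) + \frac{1432}{50^{2}} = - \frac{9971}{2619} + \frac{1432}{2500} = - \frac{9971}{2619} + 1432 \cdot \frac{1}{2500} = - \frac{9971}{2619} + \frac{358}{625} = - \frac{5294273}{1636875}$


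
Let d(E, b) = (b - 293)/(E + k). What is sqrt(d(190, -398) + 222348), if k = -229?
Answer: sqrt(338218257)/39 ≈ 471.56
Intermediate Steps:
d(E, b) = (-293 + b)/(-229 + E) (d(E, b) = (b - 293)/(E - 229) = (-293 + b)/(-229 + E))
sqrt(d(190, -398) + 222348) = sqrt((-293 - 398)/(-229 + 190) + 222348) = sqrt(-691/(-39) + 222348) = sqrt(-1/39*(-691) + 222348) = sqrt(691/39 + 222348) = sqrt(8672263/39) = sqrt(338218257)/39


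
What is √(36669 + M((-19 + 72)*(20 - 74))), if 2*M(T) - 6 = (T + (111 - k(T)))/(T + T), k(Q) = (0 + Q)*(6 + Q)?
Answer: √15122584658/636 ≈ 193.36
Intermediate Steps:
k(Q) = Q*(6 + Q)
M(T) = 3 + (111 + T - T*(6 + T))/(4*T) (M(T) = 3 + ((T + (111 - T*(6 + T)))/(T + T))/2 = 3 + ((T + (111 - T*(6 + T)))/((2*T)))/2 = 3 + ((111 + T - T*(6 + T))*(1/(2*T)))/2 = 3 + ((111 + T - T*(6 + T))/(2*T))/2 = 3 + (111 + T - T*(6 + T))/(4*T))
√(36669 + M((-19 + 72)*(20 - 74))) = √(36669 + (111 - ((-19 + 72)*(20 - 74))² + 7*((-19 + 72)*(20 - 74)))/(4*(((-19 + 72)*(20 - 74))))) = √(36669 + (111 - (53*(-54))² + 7*(53*(-54)))/(4*((53*(-54))))) = √(36669 + (¼)*(111 - 1*(-2862)² + 7*(-2862))/(-2862)) = √(36669 + (¼)*(-1/2862)*(111 - 1*8191044 - 20034)) = √(36669 + (¼)*(-1/2862)*(111 - 8191044 - 20034)) = √(36669 + (¼)*(-1/2862)*(-8210967)) = √(36669 + 2736989/3816) = √(142665893/3816) = √15122584658/636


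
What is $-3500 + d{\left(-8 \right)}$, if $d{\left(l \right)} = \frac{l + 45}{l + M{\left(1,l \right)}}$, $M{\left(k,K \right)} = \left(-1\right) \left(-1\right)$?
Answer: $- \frac{24537}{7} \approx -3505.3$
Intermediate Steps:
$M{\left(k,K \right)} = 1$
$d{\left(l \right)} = \frac{45 + l}{1 + l}$ ($d{\left(l \right)} = \frac{l + 45}{l + 1} = \frac{45 + l}{1 + l}$)
$-3500 + d{\left(-8 \right)} = -3500 + \frac{45 - 8}{1 - 8} = -3500 + \frac{1}{-7} \cdot 37 = -3500 - \frac{37}{7} = - \frac{24537}{7}$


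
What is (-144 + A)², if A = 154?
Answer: 100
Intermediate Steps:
(-144 + A)² = (-144 + 154)² = 10² = 100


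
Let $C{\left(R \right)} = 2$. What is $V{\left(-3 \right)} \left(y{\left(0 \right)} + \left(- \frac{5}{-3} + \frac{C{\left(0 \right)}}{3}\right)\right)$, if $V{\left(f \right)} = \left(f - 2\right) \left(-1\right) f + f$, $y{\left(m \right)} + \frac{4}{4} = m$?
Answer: $-24$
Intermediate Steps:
$y{\left(m \right)} = -1 + m$
$V{\left(f \right)} = f + f \left(2 - f\right)$ ($V{\left(f \right)} = \left(-2 + f\right) \left(-1\right) f + f = \left(2 - f\right) f + f = f \left(2 - f\right) + f = f + f \left(2 - f\right)$)
$V{\left(-3 \right)} \left(y{\left(0 \right)} + \left(- \frac{5}{-3} + \frac{C{\left(0 \right)}}{3}\right)\right) = - 3 \left(3 - -3\right) \left(\left(-1 + 0\right) + \left(- \frac{5}{-3} + \frac{2}{3}\right)\right) = - 3 \left(3 + 3\right) \left(-1 + \left(\left(-5\right) \left(- \frac{1}{3}\right) + 2 \cdot \frac{1}{3}\right)\right) = \left(-3\right) 6 \left(-1 + \left(\frac{5}{3} + \frac{2}{3}\right)\right) = - 18 \left(-1 + \frac{7}{3}\right) = \left(-18\right) \frac{4}{3} = -24$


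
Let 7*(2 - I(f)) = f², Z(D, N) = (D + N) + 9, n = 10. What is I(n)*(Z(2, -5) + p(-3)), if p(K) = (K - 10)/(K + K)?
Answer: -301/3 ≈ -100.33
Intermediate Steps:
Z(D, N) = 9 + D + N
p(K) = (-10 + K)/(2*K) (p(K) = (-10 + K)/((2*K)) = (-10 + K)*(1/(2*K)) = (-10 + K)/(2*K))
I(f) = 2 - f²/7
I(n)*(Z(2, -5) + p(-3)) = (2 - ⅐*10²)*((9 + 2 - 5) + (½)*(-10 - 3)/(-3)) = (2 - ⅐*100)*(6 + (½)*(-⅓)*(-13)) = (2 - 100/7)*(6 + 13/6) = -86/7*49/6 = -301/3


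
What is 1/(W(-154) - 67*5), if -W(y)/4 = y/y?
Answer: -1/339 ≈ -0.0029499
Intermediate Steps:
W(y) = -4 (W(y) = -4*y/y = -4*1 = -4)
1/(W(-154) - 67*5) = 1/(-4 - 67*5) = 1/(-4 - 335) = 1/(-339) = -1/339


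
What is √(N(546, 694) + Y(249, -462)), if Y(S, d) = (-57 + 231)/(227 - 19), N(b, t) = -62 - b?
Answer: I*√1641770/52 ≈ 24.641*I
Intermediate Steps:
Y(S, d) = 87/104 (Y(S, d) = 174/208 = 174*(1/208) = 87/104)
√(N(546, 694) + Y(249, -462)) = √((-62 - 1*546) + 87/104) = √((-62 - 546) + 87/104) = √(-608 + 87/104) = √(-63145/104) = I*√1641770/52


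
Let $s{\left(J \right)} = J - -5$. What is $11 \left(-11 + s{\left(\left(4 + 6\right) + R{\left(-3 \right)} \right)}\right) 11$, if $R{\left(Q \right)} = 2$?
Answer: $726$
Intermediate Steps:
$s{\left(J \right)} = 5 + J$ ($s{\left(J \right)} = J + 5 = 5 + J$)
$11 \left(-11 + s{\left(\left(4 + 6\right) + R{\left(-3 \right)} \right)}\right) 11 = 11 \left(-11 + \left(5 + \left(\left(4 + 6\right) + 2\right)\right)\right) 11 = 11 \left(-11 + \left(5 + \left(10 + 2\right)\right)\right) 11 = 11 \left(-11 + \left(5 + 12\right)\right) 11 = 11 \left(-11 + 17\right) 11 = 11 \cdot 6 \cdot 11 = 66 \cdot 11 = 726$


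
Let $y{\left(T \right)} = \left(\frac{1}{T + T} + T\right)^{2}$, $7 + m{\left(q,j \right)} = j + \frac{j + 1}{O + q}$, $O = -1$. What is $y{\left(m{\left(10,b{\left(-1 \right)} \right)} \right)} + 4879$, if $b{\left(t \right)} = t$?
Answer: $\frac{1265665}{256} \approx 4944.0$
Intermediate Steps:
$m{\left(q,j \right)} = -7 + j + \frac{1 + j}{-1 + q}$ ($m{\left(q,j \right)} = -7 + \left(j + \frac{j + 1}{-1 + q}\right) = -7 + \left(j + \frac{1 + j}{-1 + q}\right) = -7 + j + \frac{1 + j}{-1 + q}$)
$y{\left(T \right)} = \left(T + \frac{1}{2 T}\right)^{2}$ ($y{\left(T \right)} = \left(\frac{1}{2 T} + T\right)^{2} = \left(T + \frac{1}{2 T}\right)^{2}$)
$y{\left(m{\left(10,b{\left(-1 \right)} \right)} \right)} + 4879 = \frac{\left(1 + 2 \left(\frac{8 - 70 - 10}{-1 + 10}\right)^{2}\right)^{2}}{4 \frac{\left(8 - 70 - 10\right)^{2}}{\left(-1 + 10\right)^{2}}} + 4879 = \frac{\left(1 + 2 \left(\frac{8 - 70 - 10}{9}\right)^{2}\right)^{2}}{4 \frac{\left(8 - 70 - 10\right)^{2}}{81}} + 4879 = \frac{\left(1 + 2 \left(\frac{1}{9} \left(-72\right)\right)^{2}\right)^{2}}{4 \cdot 64} + 4879 = \frac{\left(1 + 2 \left(-8\right)^{2}\right)^{2}}{4 \cdot 64} + 4879 = \frac{1}{4} \cdot \frac{1}{64} \left(1 + 2 \cdot 64\right)^{2} + 4879 = \frac{1}{4} \cdot \frac{1}{64} \left(1 + 128\right)^{2} + 4879 = \frac{1}{4} \cdot \frac{1}{64} \cdot 129^{2} + 4879 = \frac{1}{4} \cdot \frac{1}{64} \cdot 16641 + 4879 = \frac{16641}{256} + 4879 = \frac{1265665}{256}$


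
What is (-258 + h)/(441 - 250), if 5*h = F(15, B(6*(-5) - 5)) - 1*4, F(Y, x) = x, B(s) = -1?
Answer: -259/191 ≈ -1.3560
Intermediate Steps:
h = -1 (h = (-1 - 1*4)/5 = (-1 - 4)/5 = (⅕)*(-5) = -1)
(-258 + h)/(441 - 250) = (-258 - 1)/(441 - 250) = -259/191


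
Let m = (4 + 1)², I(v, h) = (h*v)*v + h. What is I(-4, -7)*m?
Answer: -2975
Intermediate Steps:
I(v, h) = h + h*v² (I(v, h) = h*v² + h = h + h*v²)
m = 25 (m = 5² = 25)
I(-4, -7)*m = -7*(1 + (-4)²)*25 = -7*(1 + 16)*25 = -7*17*25 = -119*25 = -2975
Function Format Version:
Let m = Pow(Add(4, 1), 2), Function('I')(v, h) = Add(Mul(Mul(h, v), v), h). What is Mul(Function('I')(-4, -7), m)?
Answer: -2975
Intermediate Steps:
Function('I')(v, h) = Add(h, Mul(h, Pow(v, 2))) (Function('I')(v, h) = Add(Mul(h, Pow(v, 2)), h) = Add(h, Mul(h, Pow(v, 2))))
m = 25 (m = Pow(5, 2) = 25)
Mul(Function('I')(-4, -7), m) = Mul(Mul(-7, Add(1, Pow(-4, 2))), 25) = Mul(Mul(-7, Add(1, 16)), 25) = Mul(Mul(-7, 17), 25) = Mul(-119, 25) = -2975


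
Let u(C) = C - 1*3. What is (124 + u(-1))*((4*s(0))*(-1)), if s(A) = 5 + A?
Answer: -2400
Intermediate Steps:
u(C) = -3 + C (u(C) = C - 3 = -3 + C)
(124 + u(-1))*((4*s(0))*(-1)) = (124 + (-3 - 1))*((4*(5 + 0))*(-1)) = (124 - 4)*((4*5)*(-1)) = 120*(20*(-1)) = 120*(-20) = -2400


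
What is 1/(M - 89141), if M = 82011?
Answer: -1/7130 ≈ -0.00014025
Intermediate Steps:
1/(M - 89141) = 1/(82011 - 89141) = 1/(-7130) = -1/7130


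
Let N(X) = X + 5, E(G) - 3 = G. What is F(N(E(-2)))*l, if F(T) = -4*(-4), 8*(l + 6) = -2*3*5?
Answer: -156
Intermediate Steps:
E(G) = 3 + G
N(X) = 5 + X
l = -39/4 (l = -6 + (-2*3*5)/8 = -6 + (-6*5)/8 = -6 + (1/8)*(-30) = -6 - 15/4 = -39/4 ≈ -9.7500)
F(T) = 16
F(N(E(-2)))*l = 16*(-39/4) = -156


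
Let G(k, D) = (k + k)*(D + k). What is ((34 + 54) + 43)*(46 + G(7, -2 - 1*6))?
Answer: 4192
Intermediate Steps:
G(k, D) = 2*k*(D + k) (G(k, D) = (2*k)*(D + k) = 2*k*(D + k))
((34 + 54) + 43)*(46 + G(7, -2 - 1*6)) = ((34 + 54) + 43)*(46 + 2*7*((-2 - 1*6) + 7)) = (88 + 43)*(46 + 2*7*((-2 - 6) + 7)) = 131*(46 + 2*7*(-8 + 7)) = 131*(46 + 2*7*(-1)) = 131*(46 - 14) = 131*32 = 4192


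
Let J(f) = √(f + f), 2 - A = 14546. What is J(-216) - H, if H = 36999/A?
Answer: 4111/1616 + 12*I*√3 ≈ 2.5439 + 20.785*I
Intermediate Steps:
A = -14544 (A = 2 - 1*14546 = 2 - 14546 = -14544)
J(f) = √2*√f (J(f) = √(2*f) = √2*√f)
H = -4111/1616 (H = 36999/(-14544) = 36999*(-1/14544) = -4111/1616 ≈ -2.5439)
J(-216) - H = √2*√(-216) - 1*(-4111/1616) = √2*(6*I*√6) + 4111/1616 = 12*I*√3 + 4111/1616 = 4111/1616 + 12*I*√3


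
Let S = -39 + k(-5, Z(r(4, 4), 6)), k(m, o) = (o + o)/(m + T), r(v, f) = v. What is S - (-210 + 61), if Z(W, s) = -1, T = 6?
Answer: 108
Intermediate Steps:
k(m, o) = 2*o/(6 + m) (k(m, o) = (o + o)/(m + 6) = (2*o)/(6 + m) = 2*o/(6 + m))
S = -41 (S = -39 + 2*(-1)/(6 - 5) = -39 + 2*(-1)/1 = -39 + 2*(-1)*1 = -39 - 2 = -41)
S - (-210 + 61) = -41 - (-210 + 61) = -41 - 1*(-149) = -41 + 149 = 108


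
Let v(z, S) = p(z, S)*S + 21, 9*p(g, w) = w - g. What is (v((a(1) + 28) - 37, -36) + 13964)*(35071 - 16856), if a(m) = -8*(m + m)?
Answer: 255538235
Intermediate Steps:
p(g, w) = -g/9 + w/9 (p(g, w) = (w - g)/9 = -g/9 + w/9)
a(m) = -16*m
v(z, S) = 21 + S*(-z/9 + S/9) (v(z, S) = (-z/9 + S/9)*S + 21 = S*(-z/9 + S/9) + 21 = 21 + S*(-z/9 + S/9))
(v((a(1) + 28) - 37, -36) + 13964)*(35071 - 16856) = ((21 + (1/9)*(-36)*(-36 - ((-16*1 + 28) - 37))) + 13964)*(35071 - 16856) = ((21 + (1/9)*(-36)*(-36 - ((-16 + 28) - 37))) + 13964)*18215 = ((21 + (1/9)*(-36)*(-36 - (12 - 37))) + 13964)*18215 = ((21 + (1/9)*(-36)*(-36 - 1*(-25))) + 13964)*18215 = ((21 + (1/9)*(-36)*(-36 + 25)) + 13964)*18215 = ((21 + (1/9)*(-36)*(-11)) + 13964)*18215 = ((21 + 44) + 13964)*18215 = (65 + 13964)*18215 = 14029*18215 = 255538235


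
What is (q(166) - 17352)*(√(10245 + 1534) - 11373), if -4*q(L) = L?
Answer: 395632551/2 - 34787*√11779/2 ≈ 1.9593e+8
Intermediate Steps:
q(L) = -L/4
(q(166) - 17352)*(√(10245 + 1534) - 11373) = (-¼*166 - 17352)*(√(10245 + 1534) - 11373) = (-83/2 - 17352)*(√11779 - 11373) = -34787*(-11373 + √11779)/2 = 395632551/2 - 34787*√11779/2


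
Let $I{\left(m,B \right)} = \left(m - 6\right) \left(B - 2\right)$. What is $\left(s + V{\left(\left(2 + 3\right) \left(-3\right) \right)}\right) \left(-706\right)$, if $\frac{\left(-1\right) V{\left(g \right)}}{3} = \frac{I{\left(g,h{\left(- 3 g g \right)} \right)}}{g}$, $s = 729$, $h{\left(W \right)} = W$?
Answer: $- \frac{12610572}{5} \approx -2.5221 \cdot 10^{6}$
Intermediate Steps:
$I{\left(m,B \right)} = \left(-6 + m\right) \left(-2 + B\right)$
$V{\left(g \right)} = - \frac{3 \left(12 - 3 g^{3} - 2 g + 18 g^{2}\right)}{g}$ ($V{\left(g \right)} = - 3 \frac{12 - 6 - 3 g g - 2 g + - 3 g g g}{g} = - 3 \frac{12 - 6 \left(- 3 g^{2}\right) - 2 g + - 3 g^{2} g}{g} = - 3 \frac{12 + 18 g^{2} - 2 g - 3 g^{3}}{g} = - 3 \frac{12 - 3 g^{3} - 2 g + 18 g^{2}}{g} = - \frac{3 \left(12 - 3 g^{3} - 2 g + 18 g^{2}\right)}{g}$)
$\left(s + V{\left(\left(2 + 3\right) \left(-3\right) \right)}\right) \left(-706\right) = \left(729 - \left(-6 - 9 \cdot 9 \left(2 + 3\right)^{2} + 36 \left(- \frac{1}{3 \left(2 + 3\right)}\right) + 54 \left(2 + 3\right) \left(-3\right)\right)\right) \left(-706\right) = \left(729 + \left(6 - 54 \cdot 5 \left(-3\right) - \frac{36}{5 \left(-3\right)} + 9 \left(5 \left(-3\right)\right)^{2}\right)\right) \left(-706\right) = \left(729 + \left(6 - -810 - \frac{36}{-15} + 9 \left(-15\right)^{2}\right)\right) \left(-706\right) = \left(729 + \left(6 + 810 - - \frac{12}{5} + 9 \cdot 225\right)\right) \left(-706\right) = \left(729 + \left(6 + 810 + \frac{12}{5} + 2025\right)\right) \left(-706\right) = \left(729 + \frac{14217}{5}\right) \left(-706\right) = \frac{17862}{5} \left(-706\right) = - \frac{12610572}{5}$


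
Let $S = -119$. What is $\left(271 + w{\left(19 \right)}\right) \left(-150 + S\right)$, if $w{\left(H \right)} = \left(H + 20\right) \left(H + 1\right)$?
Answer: $-282719$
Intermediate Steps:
$w{\left(H \right)} = \left(1 + H\right) \left(20 + H\right)$ ($w{\left(H \right)} = \left(20 + H\right) \left(1 + H\right) = \left(1 + H\right) \left(20 + H\right)$)
$\left(271 + w{\left(19 \right)}\right) \left(-150 + S\right) = \left(271 + \left(20 + 19^{2} + 21 \cdot 19\right)\right) \left(-150 - 119\right) = \left(271 + \left(20 + 361 + 399\right)\right) \left(-269\right) = \left(271 + 780\right) \left(-269\right) = 1051 \left(-269\right) = -282719$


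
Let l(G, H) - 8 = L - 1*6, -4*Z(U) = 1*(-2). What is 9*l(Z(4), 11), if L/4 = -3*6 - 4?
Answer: -774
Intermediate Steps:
L = -88 (L = 4*(-3*6 - 4) = 4*(-18 - 4) = 4*(-22) = -88)
Z(U) = 1/2 (Z(U) = -(-2)/4 = -1/4*(-2) = 1/2)
l(G, H) = -86 (l(G, H) = 8 + (-88 - 1*6) = 8 + (-88 - 6) = 8 - 94 = -86)
9*l(Z(4), 11) = 9*(-86) = -774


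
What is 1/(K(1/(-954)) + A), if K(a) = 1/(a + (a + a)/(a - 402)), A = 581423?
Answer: 381601/221505730637 ≈ 1.7228e-6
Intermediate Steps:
K(a) = 1/(a + 2*a/(-402 + a)) (K(a) = 1/(a + (2*a)/(-402 + a)) = 1/(a + 2*a/(-402 + a)))
1/(K(1/(-954)) + A) = 1/((-402 + 1/(-954))/((1/(-954))*(-400 + 1/(-954))) + 581423) = 1/((-402 - 1/954)/((-1/954)*(-400 - 1/954)) + 581423) = 1/(-954*(-383509/954)/(-381601/954) + 581423) = 1/(-954*(-954/381601)*(-383509/954) + 581423) = 1/(-365867586/381601 + 581423) = 1/(221505730637/381601) = 381601/221505730637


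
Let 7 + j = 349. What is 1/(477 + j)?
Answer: 1/819 ≈ 0.0012210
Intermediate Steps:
j = 342 (j = -7 + 349 = 342)
1/(477 + j) = 1/(477 + 342) = 1/819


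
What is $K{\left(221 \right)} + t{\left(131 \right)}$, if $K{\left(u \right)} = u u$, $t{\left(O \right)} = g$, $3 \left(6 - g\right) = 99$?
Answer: $48814$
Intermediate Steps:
$g = -27$ ($g = 6 - 33 = -27$)
$t{\left(O \right)} = -27$
$K{\left(u \right)} = u^{2}$
$K{\left(221 \right)} + t{\left(131 \right)} = 221^{2} - 27 = 48841 - 27 = 48814$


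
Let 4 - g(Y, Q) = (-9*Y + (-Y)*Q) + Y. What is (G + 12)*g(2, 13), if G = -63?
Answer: -2346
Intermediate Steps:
g(Y, Q) = 4 + 8*Y + Q*Y (g(Y, Q) = 4 - ((-9*Y + (-Y)*Q) + Y) = 4 - ((-9*Y - Q*Y) + Y) = 4 - (-8*Y - Q*Y) = 4 + (8*Y + Q*Y) = 4 + 8*Y + Q*Y)
(G + 12)*g(2, 13) = (-63 + 12)*(4 + 8*2 + 13*2) = -51*(4 + 16 + 26) = -51*46 = -2346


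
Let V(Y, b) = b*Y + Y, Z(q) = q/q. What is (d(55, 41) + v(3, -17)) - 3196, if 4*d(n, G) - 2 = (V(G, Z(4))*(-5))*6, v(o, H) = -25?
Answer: -7671/2 ≈ -3835.5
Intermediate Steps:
Z(q) = 1
V(Y, b) = Y + Y*b (V(Y, b) = Y*b + Y = Y + Y*b)
d(n, G) = ½ - 15*G (d(n, G) = ½ + (((G*(1 + 1))*(-5))*6)/4 = ½ + (((G*2)*(-5))*6)/4 = ½ + (((2*G)*(-5))*6)/4 = ½ + (-10*G*6)/4 = ½ + (-60*G)/4 = ½ - 15*G)
(d(55, 41) + v(3, -17)) - 3196 = ((½ - 15*41) - 25) - 3196 = ((½ - 615) - 25) - 3196 = (-1229/2 - 25) - 3196 = -1279/2 - 3196 = -7671/2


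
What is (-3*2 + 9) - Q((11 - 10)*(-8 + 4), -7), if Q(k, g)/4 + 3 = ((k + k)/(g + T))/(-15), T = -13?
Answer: 1133/75 ≈ 15.107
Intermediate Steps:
Q(k, g) = -12 - 8*k/(15*(-13 + g)) (Q(k, g) = -12 + 4*(((k + k)/(g - 13))/(-15)) = -12 + 4*(((2*k)/(-13 + g))*(-1/15)) = -12 + 4*((2*k/(-13 + g))*(-1/15)) = -12 + 4*(-2*k/(15*(-13 + g))) = -12 - 8*k/(15*(-13 + g)))
(-3*2 + 9) - Q((11 - 10)*(-8 + 4), -7) = (-3*2 + 9) - 4*(585 - 45*(-7) - 2*(11 - 10)*(-8 + 4))/(15*(-13 - 7)) = (-6 + 9) - 4*(585 + 315 - 2*(-4))/(15*(-20)) = 3 - 4*(-1)*(585 + 315 - 2*(-4))/(15*20) = 3 - 4*(-1)*(585 + 315 + 8)/(15*20) = 3 - 4*(-1)*908/(15*20) = 3 - 1*(-908/75) = 3 + 908/75 = 1133/75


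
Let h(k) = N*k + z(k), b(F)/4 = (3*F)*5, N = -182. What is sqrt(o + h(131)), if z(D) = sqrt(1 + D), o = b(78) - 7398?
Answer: sqrt(-26560 + 2*sqrt(33)) ≈ 162.94*I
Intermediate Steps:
b(F) = 60*F (b(F) = 4*((3*F)*5) = 4*(15*F) = 60*F)
o = -2718 (o = 60*78 - 7398 = 4680 - 7398 = -2718)
h(k) = sqrt(1 + k) - 182*k (h(k) = -182*k + sqrt(1 + k) = sqrt(1 + k) - 182*k)
sqrt(o + h(131)) = sqrt(-2718 + (sqrt(1 + 131) - 182*131)) = sqrt(-2718 + (sqrt(132) - 23842)) = sqrt(-2718 + (2*sqrt(33) - 23842)) = sqrt(-2718 + (-23842 + 2*sqrt(33))) = sqrt(-26560 + 2*sqrt(33))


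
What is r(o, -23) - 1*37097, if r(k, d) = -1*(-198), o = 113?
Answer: -36899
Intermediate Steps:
r(k, d) = 198
r(o, -23) - 1*37097 = 198 - 1*37097 = 198 - 37097 = -36899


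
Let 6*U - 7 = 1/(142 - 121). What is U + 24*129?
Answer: 195122/63 ≈ 3097.2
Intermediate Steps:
U = 74/63 (U = 7/6 + 1/(6*(142 - 121)) = 7/6 + (1/6)/21 = 7/6 + (1/6)*(1/21) = 7/6 + 1/126 = 74/63 ≈ 1.1746)
U + 24*129 = 74/63 + 24*129 = 74/63 + 3096 = 195122/63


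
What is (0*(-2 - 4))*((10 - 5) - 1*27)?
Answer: 0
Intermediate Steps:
(0*(-2 - 4))*((10 - 5) - 1*27) = (0*(-6))*(5 - 27) = 0*(-22) = 0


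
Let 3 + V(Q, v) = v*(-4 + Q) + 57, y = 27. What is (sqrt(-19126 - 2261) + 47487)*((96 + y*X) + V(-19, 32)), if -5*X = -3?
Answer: -135290463/5 - 2849*I*sqrt(21387)/5 ≈ -2.7058e+7 - 83329.0*I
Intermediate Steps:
X = 3/5 (X = -1/5*(-3) = 3/5 ≈ 0.60000)
V(Q, v) = 54 + v*(-4 + Q) (V(Q, v) = -3 + (v*(-4 + Q) + 57) = -3 + (57 + v*(-4 + Q)) = 54 + v*(-4 + Q))
(sqrt(-19126 - 2261) + 47487)*((96 + y*X) + V(-19, 32)) = (sqrt(-19126 - 2261) + 47487)*((96 + 27*(3/5)) + (54 - 4*32 - 19*32)) = (sqrt(-21387) + 47487)*((96 + 81/5) + (54 - 128 - 608)) = (I*sqrt(21387) + 47487)*(561/5 - 682) = (47487 + I*sqrt(21387))*(-2849/5) = -135290463/5 - 2849*I*sqrt(21387)/5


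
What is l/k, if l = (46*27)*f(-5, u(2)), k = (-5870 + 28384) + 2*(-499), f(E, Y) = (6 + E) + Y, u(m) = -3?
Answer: -207/1793 ≈ -0.11545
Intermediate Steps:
f(E, Y) = 6 + E + Y
k = 21516 (k = 22514 - 998 = 21516)
l = -2484 (l = (46*27)*(6 - 5 - 3) = 1242*(-2) = -2484)
l/k = -2484/21516 = -2484*1/21516 = -207/1793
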